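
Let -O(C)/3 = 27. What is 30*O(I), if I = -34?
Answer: -2430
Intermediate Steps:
O(C) = -81 (O(C) = -3*27 = -81)
30*O(I) = 30*(-81) = -2430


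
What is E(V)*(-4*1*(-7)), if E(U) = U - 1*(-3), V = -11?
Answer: -224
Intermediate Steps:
E(U) = 3 + U (E(U) = U + 3 = 3 + U)
E(V)*(-4*1*(-7)) = (3 - 11)*(-4*1*(-7)) = -(-32)*(-7) = -8*28 = -224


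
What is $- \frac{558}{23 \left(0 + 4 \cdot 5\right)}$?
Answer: $- \frac{279}{230} \approx -1.213$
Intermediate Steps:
$- \frac{558}{23 \left(0 + 4 \cdot 5\right)} = - \frac{558}{23 \left(0 + 20\right)} = - \frac{558}{23 \cdot 20} = - \frac{558}{460} = \left(-558\right) \frac{1}{460} = - \frac{279}{230}$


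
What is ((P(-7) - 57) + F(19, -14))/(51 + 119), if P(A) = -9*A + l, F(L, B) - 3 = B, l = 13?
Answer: 4/85 ≈ 0.047059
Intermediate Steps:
F(L, B) = 3 + B
P(A) = 13 - 9*A (P(A) = -9*A + 13 = 13 - 9*A)
((P(-7) - 57) + F(19, -14))/(51 + 119) = (((13 - 9*(-7)) - 57) + (3 - 14))/(51 + 119) = (((13 + 63) - 57) - 11)/170 = ((76 - 57) - 11)*(1/170) = (19 - 11)*(1/170) = 8*(1/170) = 4/85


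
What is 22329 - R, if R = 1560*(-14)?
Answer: 44169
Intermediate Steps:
R = -21840
22329 - R = 22329 - 1*(-21840) = 22329 + 21840 = 44169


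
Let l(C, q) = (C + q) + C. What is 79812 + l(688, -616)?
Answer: 80572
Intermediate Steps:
l(C, q) = q + 2*C
79812 + l(688, -616) = 79812 + (-616 + 2*688) = 79812 + (-616 + 1376) = 79812 + 760 = 80572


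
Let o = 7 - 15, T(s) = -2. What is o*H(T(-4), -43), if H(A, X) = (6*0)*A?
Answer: 0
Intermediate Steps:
H(A, X) = 0 (H(A, X) = 0*A = 0)
o = -8
o*H(T(-4), -43) = -8*0 = 0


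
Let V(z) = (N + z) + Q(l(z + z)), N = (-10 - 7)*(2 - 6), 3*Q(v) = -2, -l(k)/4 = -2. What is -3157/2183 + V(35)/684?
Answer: -5807983/4479516 ≈ -1.2966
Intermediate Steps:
l(k) = 8 (l(k) = -4*(-2) = 8)
Q(v) = -⅔ (Q(v) = (⅓)*(-2) = -⅔)
N = 68 (N = -17*(-4) = 68)
V(z) = 202/3 + z (V(z) = (68 + z) - ⅔ = 202/3 + z)
-3157/2183 + V(35)/684 = -3157/2183 + (202/3 + 35)/684 = -3157*1/2183 + (307/3)*(1/684) = -3157/2183 + 307/2052 = -5807983/4479516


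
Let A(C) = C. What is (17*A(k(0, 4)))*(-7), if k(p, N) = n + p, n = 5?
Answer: -595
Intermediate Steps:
k(p, N) = 5 + p
(17*A(k(0, 4)))*(-7) = (17*(5 + 0))*(-7) = (17*5)*(-7) = 85*(-7) = -595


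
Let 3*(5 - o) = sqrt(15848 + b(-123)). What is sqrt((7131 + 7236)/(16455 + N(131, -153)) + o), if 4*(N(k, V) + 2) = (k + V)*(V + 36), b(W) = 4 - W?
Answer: sqrt(6828307907 - 5845806245*sqrt(71))/34193 ≈ 6.0242*I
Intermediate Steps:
N(k, V) = -2 + (36 + V)*(V + k)/4 (N(k, V) = -2 + ((k + V)*(V + 36))/4 = -2 + ((V + k)*(36 + V))/4 = -2 + ((36 + V)*(V + k))/4 = -2 + (36 + V)*(V + k)/4)
o = 5 - 5*sqrt(71) (o = 5 - sqrt(15848 + (4 - 1*(-123)))/3 = 5 - sqrt(15848 + (4 + 123))/3 = 5 - sqrt(15848 + 127)/3 = 5 - 5*sqrt(71) ≈ -37.131)
sqrt((7131 + 7236)/(16455 + N(131, -153)) + o) = sqrt((7131 + 7236)/(16455 + (-2 + 9*(-153) + 9*131 + (1/4)*(-153)**2 + (1/4)*(-153)*131)) + (5 - 5*sqrt(71))) = sqrt(14367/(16455 + (-2 - 1377 + 1179 + (1/4)*23409 - 20043/4)) + (5 - 5*sqrt(71))) = sqrt(14367/(16455 + (-2 - 1377 + 1179 + 23409/4 - 20043/4)) + (5 - 5*sqrt(71))) = sqrt(14367/(16455 + 1283/2) + (5 - 5*sqrt(71))) = sqrt(14367/(34193/2) + (5 - 5*sqrt(71))) = sqrt(14367*(2/34193) + (5 - 5*sqrt(71))) = sqrt(28734/34193 + (5 - 5*sqrt(71))) = sqrt(199699/34193 - 5*sqrt(71))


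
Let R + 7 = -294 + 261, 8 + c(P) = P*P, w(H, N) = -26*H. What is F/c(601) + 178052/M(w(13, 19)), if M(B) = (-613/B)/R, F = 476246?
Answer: -869486267267922/221411309 ≈ -3.9270e+6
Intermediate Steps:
c(P) = -8 + P**2 (c(P) = -8 + P*P = -8 + P**2)
R = -40 (R = -7 + (-294 + 261) = -7 - 33 = -40)
M(B) = 613/(40*B) (M(B) = -613/B/(-40) = -613/B*(-1/40) = 613/(40*B))
F/c(601) + 178052/M(w(13, 19)) = 476246/(-8 + 601**2) + 178052/((613/(40*((-26*13))))) = 476246/(-8 + 361201) + 178052/(((613/40)/(-338))) = 476246/361193 + 178052/(((613/40)*(-1/338))) = 476246*(1/361193) + 178052/(-613/13520) = 476246/361193 + 178052*(-13520/613) = 476246/361193 - 2407263040/613 = -869486267267922/221411309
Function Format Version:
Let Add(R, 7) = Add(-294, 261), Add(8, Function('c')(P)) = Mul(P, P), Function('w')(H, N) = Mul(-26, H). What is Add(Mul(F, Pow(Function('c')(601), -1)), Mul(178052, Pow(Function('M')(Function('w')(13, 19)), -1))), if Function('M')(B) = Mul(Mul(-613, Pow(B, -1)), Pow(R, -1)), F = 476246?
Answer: Rational(-869486267267922, 221411309) ≈ -3.9270e+6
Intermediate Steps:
Function('c')(P) = Add(-8, Pow(P, 2)) (Function('c')(P) = Add(-8, Mul(P, P)) = Add(-8, Pow(P, 2)))
R = -40 (R = Add(-7, Add(-294, 261)) = Add(-7, -33) = -40)
Function('M')(B) = Mul(Rational(613, 40), Pow(B, -1)) (Function('M')(B) = Mul(Mul(-613, Pow(B, -1)), Pow(-40, -1)) = Mul(Mul(-613, Pow(B, -1)), Rational(-1, 40)) = Mul(Rational(613, 40), Pow(B, -1)))
Add(Mul(F, Pow(Function('c')(601), -1)), Mul(178052, Pow(Function('M')(Function('w')(13, 19)), -1))) = Add(Mul(476246, Pow(Add(-8, Pow(601, 2)), -1)), Mul(178052, Pow(Mul(Rational(613, 40), Pow(Mul(-26, 13), -1)), -1))) = Add(Mul(476246, Pow(Add(-8, 361201), -1)), Mul(178052, Pow(Mul(Rational(613, 40), Pow(-338, -1)), -1))) = Add(Mul(476246, Pow(361193, -1)), Mul(178052, Pow(Mul(Rational(613, 40), Rational(-1, 338)), -1))) = Add(Mul(476246, Rational(1, 361193)), Mul(178052, Pow(Rational(-613, 13520), -1))) = Add(Rational(476246, 361193), Mul(178052, Rational(-13520, 613))) = Add(Rational(476246, 361193), Rational(-2407263040, 613)) = Rational(-869486267267922, 221411309)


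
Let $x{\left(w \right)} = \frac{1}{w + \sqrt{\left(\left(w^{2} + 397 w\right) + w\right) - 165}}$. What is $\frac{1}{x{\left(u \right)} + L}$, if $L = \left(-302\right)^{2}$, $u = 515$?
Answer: $\frac{18679034705}{1703602634264759} - \frac{\sqrt{470030}}{1703602634264759} \approx 1.0964 \cdot 10^{-5}$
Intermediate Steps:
$x{\left(w \right)} = \frac{1}{w + \sqrt{-165 + w^{2} + 398 w}}$ ($x{\left(w \right)} = \frac{1}{w + \sqrt{\left(w^{2} + 398 w\right) - 165}} = \frac{1}{w + \sqrt{-165 + w^{2} + 398 w}}$)
$L = 91204$
$\frac{1}{x{\left(u \right)} + L} = \frac{1}{\frac{1}{515 + \sqrt{-165 + 515^{2} + 398 \cdot 515}} + 91204} = \frac{1}{\frac{1}{515 + \sqrt{-165 + 265225 + 204970}} + 91204} = \frac{1}{\frac{1}{515 + \sqrt{470030}} + 91204} = \frac{1}{91204 + \frac{1}{515 + \sqrt{470030}}}$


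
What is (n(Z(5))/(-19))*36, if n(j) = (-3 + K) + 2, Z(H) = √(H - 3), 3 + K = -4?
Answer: 288/19 ≈ 15.158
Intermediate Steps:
K = -7 (K = -3 - 4 = -7)
Z(H) = √(-3 + H)
n(j) = -8 (n(j) = (-3 - 7) + 2 = -10 + 2 = -8)
(n(Z(5))/(-19))*36 = -8/(-19)*36 = -8*(-1/19)*36 = (8/19)*36 = 288/19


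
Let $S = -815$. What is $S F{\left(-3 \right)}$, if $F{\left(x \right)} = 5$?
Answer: $-4075$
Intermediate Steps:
$S F{\left(-3 \right)} = \left(-815\right) 5 = -4075$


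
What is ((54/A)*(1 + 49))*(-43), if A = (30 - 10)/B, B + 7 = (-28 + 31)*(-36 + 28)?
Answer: 179955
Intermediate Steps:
B = -31 (B = -7 + (-28 + 31)*(-36 + 28) = -7 + 3*(-8) = -7 - 24 = -31)
A = -20/31 (A = (30 - 10)/(-31) = 20*(-1/31) = -20/31 ≈ -0.64516)
((54/A)*(1 + 49))*(-43) = ((54/(-20/31))*(1 + 49))*(-43) = ((54*(-31/20))*50)*(-43) = -837/10*50*(-43) = -4185*(-43) = 179955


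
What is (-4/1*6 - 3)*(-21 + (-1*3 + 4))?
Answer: 540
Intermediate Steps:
(-4/1*6 - 3)*(-21 + (-1*3 + 4)) = (-4*1*6 - 3)*(-21 + (-3 + 4)) = (-4*6 - 3)*(-21 + 1) = (-24 - 3)*(-20) = -27*(-20) = 540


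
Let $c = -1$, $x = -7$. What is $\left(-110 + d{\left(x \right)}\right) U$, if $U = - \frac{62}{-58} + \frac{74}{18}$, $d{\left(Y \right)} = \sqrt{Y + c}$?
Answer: $- \frac{148720}{261} + \frac{2704 i \sqrt{2}}{261} \approx -569.81 + 14.651 i$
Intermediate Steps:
$d{\left(Y \right)} = \sqrt{-1 + Y}$ ($d{\left(Y \right)} = \sqrt{Y - 1} = \sqrt{-1 + Y}$)
$U = \frac{1352}{261}$ ($U = \left(-62\right) \left(- \frac{1}{58}\right) + 74 \cdot \frac{1}{18} = \frac{31}{29} + \frac{37}{9} = \frac{1352}{261} \approx 5.1801$)
$\left(-110 + d{\left(x \right)}\right) U = \left(-110 + \sqrt{-1 - 7}\right) \frac{1352}{261} = \left(-110 + \sqrt{-8}\right) \frac{1352}{261} = \left(-110 + 2 i \sqrt{2}\right) \frac{1352}{261} = - \frac{148720}{261} + \frac{2704 i \sqrt{2}}{261}$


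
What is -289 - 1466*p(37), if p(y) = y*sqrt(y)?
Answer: -289 - 54242*sqrt(37) ≈ -3.3023e+5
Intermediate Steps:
p(y) = y**(3/2)
-289 - 1466*p(37) = -289 - 54242*sqrt(37)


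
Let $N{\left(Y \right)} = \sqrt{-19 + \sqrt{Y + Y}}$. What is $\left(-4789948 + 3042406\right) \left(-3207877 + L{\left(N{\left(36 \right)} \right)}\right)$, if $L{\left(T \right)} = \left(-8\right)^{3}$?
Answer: $5606794529838$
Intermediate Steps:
$N{\left(Y \right)} = \sqrt{-19 + \sqrt{2} \sqrt{Y}}$ ($N{\left(Y \right)} = \sqrt{-19 + \sqrt{2 Y}} = \sqrt{-19 + \sqrt{2} \sqrt{Y}}$)
$L{\left(T \right)} = -512$
$\left(-4789948 + 3042406\right) \left(-3207877 + L{\left(N{\left(36 \right)} \right)}\right) = \left(-4789948 + 3042406\right) \left(-3207877 - 512\right) = \left(-1747542\right) \left(-3208389\right) = 5606794529838$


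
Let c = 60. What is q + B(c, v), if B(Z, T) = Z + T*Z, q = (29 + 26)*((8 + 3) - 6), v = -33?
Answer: -1645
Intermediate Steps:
q = 275 (q = 55*(11 - 6) = 55*5 = 275)
q + B(c, v) = 275 + 60*(1 - 33) = 275 + 60*(-32) = 275 - 1920 = -1645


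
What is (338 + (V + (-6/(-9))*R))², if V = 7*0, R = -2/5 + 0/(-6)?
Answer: 25664356/225 ≈ 1.1406e+5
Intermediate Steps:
R = -⅖ (R = -2*⅕ + 0*(-⅙) = -⅖ + 0 = -⅖ ≈ -0.40000)
V = 0
(338 + (V + (-6/(-9))*R))² = (338 + (0 - 6/(-9)*(-⅖)))² = (338 + (0 - 6*(-⅑)*(-⅖)))² = (338 + (0 + (⅔)*(-⅖)))² = (338 + (0 - 4/15))² = (338 - 4/15)² = (5066/15)² = 25664356/225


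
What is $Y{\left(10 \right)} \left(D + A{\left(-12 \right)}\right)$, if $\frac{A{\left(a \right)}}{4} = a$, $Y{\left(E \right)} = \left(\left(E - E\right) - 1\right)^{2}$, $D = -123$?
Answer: $-171$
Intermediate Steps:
$Y{\left(E \right)} = 1$ ($Y{\left(E \right)} = \left(0 - 1\right)^{2} = \left(-1\right)^{2} = 1$)
$A{\left(a \right)} = 4 a$
$Y{\left(10 \right)} \left(D + A{\left(-12 \right)}\right) = 1 \left(-123 + 4 \left(-12\right)\right) = 1 \left(-123 - 48\right) = 1 \left(-171\right) = -171$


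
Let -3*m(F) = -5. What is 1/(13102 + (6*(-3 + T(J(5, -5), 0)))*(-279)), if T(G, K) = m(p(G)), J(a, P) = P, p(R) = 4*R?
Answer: 1/15334 ≈ 6.5215e-5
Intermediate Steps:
m(F) = 5/3 (m(F) = -1/3*(-5) = 5/3)
T(G, K) = 5/3
1/(13102 + (6*(-3 + T(J(5, -5), 0)))*(-279)) = 1/(13102 + (6*(-3 + 5/3))*(-279)) = 1/(13102 + (6*(-4/3))*(-279)) = 1/(13102 - 8*(-279)) = 1/(13102 + 2232) = 1/15334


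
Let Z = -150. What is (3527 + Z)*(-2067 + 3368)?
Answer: 4393477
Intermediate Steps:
(3527 + Z)*(-2067 + 3368) = (3527 - 150)*(-2067 + 3368) = 3377*1301 = 4393477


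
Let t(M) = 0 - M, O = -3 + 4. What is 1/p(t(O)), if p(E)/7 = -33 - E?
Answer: -1/224 ≈ -0.0044643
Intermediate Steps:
O = 1
t(M) = -M
p(E) = -231 - 7*E (p(E) = 7*(-33 - E) = -231 - 7*E)
1/p(t(O)) = 1/(-231 - (-7)) = 1/(-231 - 7*(-1)) = 1/(-231 + 7) = 1/(-224) = -1/224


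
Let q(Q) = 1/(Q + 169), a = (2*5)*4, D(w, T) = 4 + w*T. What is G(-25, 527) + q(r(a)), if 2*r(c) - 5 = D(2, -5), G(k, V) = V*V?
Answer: 93594675/337 ≈ 2.7773e+5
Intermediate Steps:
G(k, V) = V**2
D(w, T) = 4 + T*w
a = 40 (a = 10*4 = 40)
r(c) = -1/2 (r(c) = 5/2 + (4 - 5*2)/2 = 5/2 + (4 - 10)/2 = 5/2 + (1/2)*(-6) = 5/2 - 3 = -1/2)
q(Q) = 1/(169 + Q)
G(-25, 527) + q(r(a)) = 527**2 + 1/(169 - 1/2) = 277729 + 1/(337/2) = 277729 + 2/337 = 93594675/337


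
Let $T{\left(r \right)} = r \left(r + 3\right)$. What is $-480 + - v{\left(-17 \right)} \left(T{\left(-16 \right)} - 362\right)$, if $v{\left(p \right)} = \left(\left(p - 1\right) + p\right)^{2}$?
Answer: $188170$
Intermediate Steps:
$T{\left(r \right)} = r \left(3 + r\right)$
$v{\left(p \right)} = \left(-1 + 2 p\right)^{2}$ ($v{\left(p \right)} = \left(\left(-1 + p\right) + p\right)^{2} = \left(-1 + 2 p\right)^{2}$)
$-480 + - v{\left(-17 \right)} \left(T{\left(-16 \right)} - 362\right) = -480 + - \left(-1 + 2 \left(-17\right)\right)^{2} \left(- 16 \left(3 - 16\right) - 362\right) = -480 + - \left(-1 - 34\right)^{2} \left(\left(-16\right) \left(-13\right) - 362\right) = -480 + - \left(-35\right)^{2} \left(208 - 362\right) = -480 + \left(-1\right) 1225 \left(-154\right) = -480 - -188650 = -480 + 188650 = 188170$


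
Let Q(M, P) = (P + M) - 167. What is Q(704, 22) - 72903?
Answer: -72344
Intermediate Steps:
Q(M, P) = -167 + M + P (Q(M, P) = (M + P) - 167 = -167 + M + P)
Q(704, 22) - 72903 = (-167 + 704 + 22) - 72903 = 559 - 72903 = -72344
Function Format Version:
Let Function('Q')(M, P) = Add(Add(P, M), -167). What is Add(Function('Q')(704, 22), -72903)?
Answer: -72344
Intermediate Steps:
Function('Q')(M, P) = Add(-167, M, P) (Function('Q')(M, P) = Add(Add(M, P), -167) = Add(-167, M, P))
Add(Function('Q')(704, 22), -72903) = Add(Add(-167, 704, 22), -72903) = Add(559, -72903) = -72344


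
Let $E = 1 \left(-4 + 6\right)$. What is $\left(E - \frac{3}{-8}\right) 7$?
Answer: $\frac{133}{8} \approx 16.625$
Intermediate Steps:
$E = 2$ ($E = 1 \cdot 2 = 2$)
$\left(E - \frac{3}{-8}\right) 7 = \left(2 - \frac{3}{-8}\right) 7 = \left(2 - - \frac{3}{8}\right) 7 = \left(2 + \frac{3}{8}\right) 7 = \frac{19}{8} \cdot 7 = \frac{133}{8}$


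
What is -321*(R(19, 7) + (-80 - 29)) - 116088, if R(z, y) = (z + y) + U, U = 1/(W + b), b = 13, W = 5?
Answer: -536777/6 ≈ -89463.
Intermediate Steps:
U = 1/18 (U = 1/(5 + 13) = 1/18 ≈ 0.055556)
R(z, y) = 1/18 + y + z (R(z, y) = (z + y) + 1/18 = (y + z) + 1/18 = 1/18 + y + z)
-321*(R(19, 7) + (-80 - 29)) - 116088 = -321*((1/18 + 7 + 19) + (-80 - 29)) - 116088 = -321*(469/18 - 109) - 116088 = -321*(-1493/18) - 116088 = 159751/6 - 116088 = -536777/6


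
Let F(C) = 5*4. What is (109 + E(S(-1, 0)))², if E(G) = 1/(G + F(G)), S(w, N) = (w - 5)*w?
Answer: 8037225/676 ≈ 11889.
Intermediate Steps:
F(C) = 20
S(w, N) = w*(-5 + w) (S(w, N) = (-5 + w)*w = w*(-5 + w))
E(G) = 1/(20 + G) (E(G) = 1/(G + 20) = 1/(20 + G))
(109 + E(S(-1, 0)))² = (109 + 1/(20 - (-5 - 1)))² = (109 + 1/(20 - 1*(-6)))² = (109 + 1/(20 + 6))² = (109 + 1/26)² = (2835/26)² = 8037225/676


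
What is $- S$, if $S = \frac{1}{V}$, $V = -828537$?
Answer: $\frac{1}{828537} \approx 1.2069 \cdot 10^{-6}$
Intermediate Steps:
$S = - \frac{1}{828537}$ ($S = \frac{1}{-828537} = - \frac{1}{828537} \approx -1.2069 \cdot 10^{-6}$)
$- S = \left(-1\right) \left(- \frac{1}{828537}\right) = \frac{1}{828537}$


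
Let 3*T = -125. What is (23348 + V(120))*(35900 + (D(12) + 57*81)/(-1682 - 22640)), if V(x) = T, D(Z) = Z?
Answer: 61050136401149/72966 ≈ 8.3669e+8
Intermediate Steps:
T = -125/3 (T = (1/3)*(-125) = -125/3 ≈ -41.667)
V(x) = -125/3
(23348 + V(120))*(35900 + (D(12) + 57*81)/(-1682 - 22640)) = (23348 - 125/3)*(35900 + (12 + 57*81)/(-1682 - 22640)) = 69919*(35900 + (12 + 4617)/(-24322))/3 = 69919*(35900 + 4629*(-1/24322))/3 = 69919*(35900 - 4629/24322)/3 = (69919/3)*(873155171/24322) = 61050136401149/72966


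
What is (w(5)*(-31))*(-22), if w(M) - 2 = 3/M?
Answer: 8866/5 ≈ 1773.2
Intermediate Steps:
w(M) = 2 + 3/M
(w(5)*(-31))*(-22) = ((2 + 3/5)*(-31))*(-22) = ((2 + 3*(⅕))*(-31))*(-22) = ((2 + ⅗)*(-31))*(-22) = ((13/5)*(-31))*(-22) = -403/5*(-22) = 8866/5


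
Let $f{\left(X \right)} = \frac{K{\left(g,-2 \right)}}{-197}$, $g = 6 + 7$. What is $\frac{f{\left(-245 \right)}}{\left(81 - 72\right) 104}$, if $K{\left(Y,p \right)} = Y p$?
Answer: $\frac{1}{7092} \approx 0.000141$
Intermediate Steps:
$g = 13$
$f{\left(X \right)} = \frac{26}{197}$ ($f{\left(X \right)} = \frac{13 \left(-2\right)}{-197} = \left(-26\right) \left(- \frac{1}{197}\right) = \frac{26}{197}$)
$\frac{f{\left(-245 \right)}}{\left(81 - 72\right) 104} = \frac{26}{197 \left(81 - 72\right) 104} = \frac{26}{197 \cdot 9 \cdot 104} = \frac{26}{197 \cdot 936} = \frac{26}{197} \cdot \frac{1}{936} = \frac{1}{7092}$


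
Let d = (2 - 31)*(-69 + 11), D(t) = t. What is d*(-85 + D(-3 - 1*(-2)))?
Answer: -144652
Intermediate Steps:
d = 1682 (d = -29*(-58) = 1682)
d*(-85 + D(-3 - 1*(-2))) = 1682*(-85 + (-3 - 1*(-2))) = 1682*(-85 + (-3 + 2)) = 1682*(-85 - 1) = 1682*(-86) = -144652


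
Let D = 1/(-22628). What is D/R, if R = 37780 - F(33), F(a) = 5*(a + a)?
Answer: -1/847418600 ≈ -1.1801e-9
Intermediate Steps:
D = -1/22628 ≈ -4.4193e-5
F(a) = 10*a (F(a) = 5*(2*a) = 10*a)
R = 37450 (R = 37780 - 10*33 = 37780 - 1*330 = 37780 - 330 = 37450)
D/R = -1/22628/37450 = -1/22628*1/37450 = -1/847418600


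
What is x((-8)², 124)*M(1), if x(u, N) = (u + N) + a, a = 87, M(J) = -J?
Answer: -275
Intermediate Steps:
x(u, N) = 87 + N + u (x(u, N) = (u + N) + 87 = (N + u) + 87 = 87 + N + u)
x((-8)², 124)*M(1) = (87 + 124 + (-8)²)*(-1*1) = (87 + 124 + 64)*(-1) = 275*(-1) = -275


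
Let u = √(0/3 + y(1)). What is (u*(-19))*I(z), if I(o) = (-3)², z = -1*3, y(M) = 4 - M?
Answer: -171*√3 ≈ -296.18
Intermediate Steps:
z = -3
I(o) = 9
u = √3 (u = √(0/3 + (4 - 1*1)) = √(0*(⅓) + (4 - 1)) = √(0 + 3) = √3 ≈ 1.7320)
(u*(-19))*I(z) = (√3*(-19))*9 = -19*√3*9 = -171*√3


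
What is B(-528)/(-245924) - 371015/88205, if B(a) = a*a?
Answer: -5791581779/1084586321 ≈ -5.3399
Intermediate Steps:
B(a) = a**2
B(-528)/(-245924) - 371015/88205 = (-528)**2/(-245924) - 371015/88205 = 278784*(-1/245924) - 371015*1/88205 = -69696/61481 - 74203/17641 = -5791581779/1084586321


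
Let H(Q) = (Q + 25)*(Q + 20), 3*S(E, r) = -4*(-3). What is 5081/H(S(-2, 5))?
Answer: 5081/696 ≈ 7.3003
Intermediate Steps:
S(E, r) = 4 (S(E, r) = (-4*(-3))/3 = (⅓)*12 = 4)
H(Q) = (20 + Q)*(25 + Q) (H(Q) = (25 + Q)*(20 + Q) = (20 + Q)*(25 + Q))
5081/H(S(-2, 5)) = 5081/(500 + 4² + 45*4) = 5081/(500 + 16 + 180) = 5081/696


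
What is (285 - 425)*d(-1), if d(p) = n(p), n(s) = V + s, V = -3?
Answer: 560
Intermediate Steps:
n(s) = -3 + s
d(p) = -3 + p
(285 - 425)*d(-1) = (285 - 425)*(-3 - 1) = -140*(-4) = 560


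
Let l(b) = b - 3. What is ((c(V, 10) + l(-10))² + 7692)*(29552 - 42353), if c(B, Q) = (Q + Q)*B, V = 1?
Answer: -99092541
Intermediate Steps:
c(B, Q) = 2*B*Q (c(B, Q) = (2*Q)*B = 2*B*Q)
l(b) = -3 + b
((c(V, 10) + l(-10))² + 7692)*(29552 - 42353) = ((2*1*10 + (-3 - 10))² + 7692)*(29552 - 42353) = ((20 - 13)² + 7692)*(-12801) = (7² + 7692)*(-12801) = (49 + 7692)*(-12801) = 7741*(-12801) = -99092541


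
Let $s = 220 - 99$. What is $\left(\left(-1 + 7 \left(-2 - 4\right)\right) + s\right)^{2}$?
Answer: $6084$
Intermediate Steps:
$s = 121$
$\left(\left(-1 + 7 \left(-2 - 4\right)\right) + s\right)^{2} = \left(\left(-1 + 7 \left(-2 - 4\right)\right) + 121\right)^{2} = \left(\left(-1 + 7 \left(-6\right)\right) + 121\right)^{2} = \left(\left(-1 - 42\right) + 121\right)^{2} = \left(-43 + 121\right)^{2} = 78^{2} = 6084$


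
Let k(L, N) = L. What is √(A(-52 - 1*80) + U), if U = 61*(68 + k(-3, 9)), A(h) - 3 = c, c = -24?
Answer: 2*√986 ≈ 62.801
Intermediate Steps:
A(h) = -21 (A(h) = 3 - 24 = -21)
U = 3965 (U = 61*(68 - 3) = 61*65 = 3965)
√(A(-52 - 1*80) + U) = √(-21 + 3965) = √3944 = 2*√986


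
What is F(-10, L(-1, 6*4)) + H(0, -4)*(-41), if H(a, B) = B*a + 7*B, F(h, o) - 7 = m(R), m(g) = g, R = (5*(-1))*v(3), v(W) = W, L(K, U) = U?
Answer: 1140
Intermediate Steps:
R = -15 (R = (5*(-1))*3 = -5*3 = -15)
F(h, o) = -8 (F(h, o) = 7 - 15 = -8)
H(a, B) = 7*B + B*a
F(-10, L(-1, 6*4)) + H(0, -4)*(-41) = -8 - 4*(7 + 0)*(-41) = -8 - 4*7*(-41) = -8 - 28*(-41) = -8 + 1148 = 1140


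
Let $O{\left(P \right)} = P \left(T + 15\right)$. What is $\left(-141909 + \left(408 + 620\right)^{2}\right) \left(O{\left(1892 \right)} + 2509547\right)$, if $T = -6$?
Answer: $2311500303125$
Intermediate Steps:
$O{\left(P \right)} = 9 P$ ($O{\left(P \right)} = P \left(-6 + 15\right) = P 9 = 9 P$)
$\left(-141909 + \left(408 + 620\right)^{2}\right) \left(O{\left(1892 \right)} + 2509547\right) = \left(-141909 + \left(408 + 620\right)^{2}\right) \left(9 \cdot 1892 + 2509547\right) = \left(-141909 + 1028^{2}\right) \left(17028 + 2509547\right) = \left(-141909 + 1056784\right) 2526575 = 914875 \cdot 2526575 = 2311500303125$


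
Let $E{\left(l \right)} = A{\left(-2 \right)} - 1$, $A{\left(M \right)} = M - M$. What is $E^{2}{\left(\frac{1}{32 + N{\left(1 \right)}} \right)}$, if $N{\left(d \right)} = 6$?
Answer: $1$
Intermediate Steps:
$A{\left(M \right)} = 0$
$E{\left(l \right)} = -1$ ($E{\left(l \right)} = 0 - 1 = -1$)
$E^{2}{\left(\frac{1}{32 + N{\left(1 \right)}} \right)} = \left(-1\right)^{2} = 1$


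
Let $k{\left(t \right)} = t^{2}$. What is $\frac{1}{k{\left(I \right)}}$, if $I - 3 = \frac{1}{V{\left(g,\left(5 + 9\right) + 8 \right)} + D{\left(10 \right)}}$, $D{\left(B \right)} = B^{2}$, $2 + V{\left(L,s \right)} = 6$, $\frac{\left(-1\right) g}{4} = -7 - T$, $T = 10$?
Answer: $\frac{10816}{97969} \approx 0.1104$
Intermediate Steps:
$g = 68$ ($g = - 4 \left(-7 - 10\right) = \left(-4\right) \left(-17\right) = 68$)
$V{\left(L,s \right)} = 4$ ($V{\left(L,s \right)} = -2 + 6 = 4$)
$I = \frac{313}{104}$ ($I = 3 + \frac{1}{4 + 10^{2}} = 3 + \frac{1}{4 + 100} = 3 + \frac{1}{104} = \frac{313}{104} \approx 3.0096$)
$\frac{1}{k{\left(I \right)}} = \frac{1}{\left(\frac{313}{104}\right)^{2}} = \frac{1}{\frac{97969}{10816}} = \frac{10816}{97969}$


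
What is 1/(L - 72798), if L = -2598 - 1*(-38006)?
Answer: -1/37390 ≈ -2.6745e-5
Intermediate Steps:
L = 35408 (L = -2598 + 38006 = 35408)
1/(L - 72798) = 1/(35408 - 72798) = 1/(-37390) = -1/37390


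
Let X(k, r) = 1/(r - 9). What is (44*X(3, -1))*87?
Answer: -1914/5 ≈ -382.80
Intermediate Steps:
X(k, r) = 1/(-9 + r)
(44*X(3, -1))*87 = (44/(-9 - 1))*87 = (44/(-10))*87 = (44*(-1/10))*87 = -22/5*87 = -1914/5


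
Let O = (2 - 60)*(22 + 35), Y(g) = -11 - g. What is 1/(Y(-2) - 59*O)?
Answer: 1/195045 ≈ 5.1270e-6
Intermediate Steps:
O = -3306 (O = -58*57 = -3306)
1/(Y(-2) - 59*O) = 1/((-11 - 1*(-2)) - 59*(-3306)) = 1/((-11 + 2) + 195054) = 1/(-9 + 195054) = 1/195045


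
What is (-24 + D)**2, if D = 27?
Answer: 9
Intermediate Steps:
(-24 + D)**2 = (-24 + 27)**2 = 3**2 = 9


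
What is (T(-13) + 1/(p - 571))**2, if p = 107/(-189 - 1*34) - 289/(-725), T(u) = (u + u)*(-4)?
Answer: 92200551730255514569/8524746357179809 ≈ 10816.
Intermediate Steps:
T(u) = -8*u (T(u) = (2*u)*(-4) = -8*u)
p = -13128/161675 (p = 107/(-189 - 34) - 289*(-1/725) = 107/(-223) + 289/725 = 107*(-1/223) + 289/725 = -107/223 + 289/725 = -13128/161675 ≈ -0.081200)
(T(-13) + 1/(p - 571))**2 = (-8*(-13) + 1/(-13128/161675 - 571))**2 = (104 + 1/(-92329553/161675))**2 = (104 - 161675/92329553)**2 = (9602111837/92329553)**2 = 92200551730255514569/8524746357179809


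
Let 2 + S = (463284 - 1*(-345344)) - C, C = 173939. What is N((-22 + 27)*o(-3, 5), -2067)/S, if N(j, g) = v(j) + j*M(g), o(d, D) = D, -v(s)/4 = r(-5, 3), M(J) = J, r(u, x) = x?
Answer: -51687/634687 ≈ -0.081437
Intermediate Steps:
v(s) = -12 (v(s) = -4*3 = -12)
N(j, g) = -12 + g*j (N(j, g) = -12 + j*g = -12 + g*j)
S = 634687 (S = -2 + ((463284 - 1*(-345344)) - 1*173939) = -2 + ((463284 + 345344) - 173939) = -2 + (808628 - 173939) = -2 + 634689 = 634687)
N((-22 + 27)*o(-3, 5), -2067)/S = (-12 - 2067*(-22 + 27)*5)/634687 = (-12 - 10335*5)*(1/634687) = (-12 - 2067*25)*(1/634687) = (-12 - 51675)*(1/634687) = -51687*1/634687 = -51687/634687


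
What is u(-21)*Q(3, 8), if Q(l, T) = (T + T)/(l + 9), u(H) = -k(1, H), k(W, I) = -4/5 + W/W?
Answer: -4/15 ≈ -0.26667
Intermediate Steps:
k(W, I) = ⅕ (k(W, I) = -4*⅕ + 1 = -⅘ + 1 = ⅕)
u(H) = -⅕ (u(H) = -1*⅕ = -⅕)
Q(l, T) = 2*T/(9 + l) (Q(l, T) = (2*T)/(9 + l) = 2*T/(9 + l))
u(-21)*Q(3, 8) = -2*8/(5*(9 + 3)) = -2*8/(5*12) = -⅕*4/3 = -4/15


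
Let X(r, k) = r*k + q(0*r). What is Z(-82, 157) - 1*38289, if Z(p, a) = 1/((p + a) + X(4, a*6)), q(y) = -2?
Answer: -147068048/3841 ≈ -38289.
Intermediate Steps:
X(r, k) = -2 + k*r (X(r, k) = r*k - 2 = k*r - 2 = -2 + k*r)
Z(p, a) = 1/(-2 + p + 25*a) (Z(p, a) = 1/((p + a) + (-2 + (a*6)*4)) = 1/((a + p) + (-2 + (6*a)*4)) = 1/((a + p) + (-2 + 24*a)) = 1/(-2 + p + 25*a))
Z(-82, 157) - 1*38289 = 1/(-2 - 82 + 25*157) - 1*38289 = 1/(-2 - 82 + 3925) - 38289 = 1/3841 - 38289 = -147068048/3841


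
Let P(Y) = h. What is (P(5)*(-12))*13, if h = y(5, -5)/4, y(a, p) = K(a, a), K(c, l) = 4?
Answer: -156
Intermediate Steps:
y(a, p) = 4
h = 1 (h = 4/4 = 4*(¼) = 1)
P(Y) = 1
(P(5)*(-12))*13 = (1*(-12))*13 = -12*13 = -156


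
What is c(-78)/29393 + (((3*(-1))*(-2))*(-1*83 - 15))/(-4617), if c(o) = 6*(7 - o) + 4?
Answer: 344846/2380833 ≈ 0.14484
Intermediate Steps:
c(o) = 46 - 6*o (c(o) = (42 - 6*o) + 4 = 46 - 6*o)
c(-78)/29393 + (((3*(-1))*(-2))*(-1*83 - 15))/(-4617) = (46 - 6*(-78))/29393 + (((3*(-1))*(-2))*(-1*83 - 15))/(-4617) = (46 + 468)*(1/29393) + ((-3*(-2))*(-83 - 15))*(-1/4617) = 514*(1/29393) + (6*(-98))*(-1/4617) = 514/29393 - 588*(-1/4617) = 514/29393 + 196/1539 = 344846/2380833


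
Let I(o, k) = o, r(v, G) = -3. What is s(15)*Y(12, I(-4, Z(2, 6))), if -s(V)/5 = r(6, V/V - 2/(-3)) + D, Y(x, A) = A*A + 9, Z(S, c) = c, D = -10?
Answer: 1625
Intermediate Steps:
Y(x, A) = 9 + A² (Y(x, A) = A² + 9 = 9 + A²)
s(V) = 65 (s(V) = -5*(-3 - 10) = -5*(-13) = 65)
s(15)*Y(12, I(-4, Z(2, 6))) = 65*(9 + (-4)²) = 65*(9 + 16) = 65*25 = 1625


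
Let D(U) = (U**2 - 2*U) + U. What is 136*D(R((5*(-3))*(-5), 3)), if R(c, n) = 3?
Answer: 816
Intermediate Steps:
D(U) = U**2 - U
136*D(R((5*(-3))*(-5), 3)) = 136*(3*(-1 + 3)) = 136*(3*2) = 136*6 = 816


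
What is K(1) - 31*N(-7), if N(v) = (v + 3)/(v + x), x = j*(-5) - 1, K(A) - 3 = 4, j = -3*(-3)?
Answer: 247/53 ≈ 4.6604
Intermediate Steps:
j = 9
K(A) = 7 (K(A) = 3 + 4 = 7)
x = -46 (x = 9*(-5) - 1 = -45 - 1 = -46)
N(v) = (3 + v)/(-46 + v) (N(v) = (v + 3)/(v - 46) = (3 + v)/(-46 + v))
K(1) - 31*N(-7) = 7 - 31*(3 - 7)/(-46 - 7) = 7 - 31*(-4)/(-53) = 7 - (-31)*(-4)/53 = 7 - 31*4/53 = 7 - 124/53 = 247/53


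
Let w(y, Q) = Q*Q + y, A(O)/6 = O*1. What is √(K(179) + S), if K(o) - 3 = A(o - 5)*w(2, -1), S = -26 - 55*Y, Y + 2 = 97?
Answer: 46*I ≈ 46.0*I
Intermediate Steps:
Y = 95 (Y = -2 + 97 = 95)
A(O) = 6*O (A(O) = 6*(O*1) = 6*O)
S = -5251 (S = -26 - 55*95 = -26 - 5225 = -5251)
w(y, Q) = y + Q² (w(y, Q) = Q² + y = y + Q²)
K(o) = -87 + 18*o (K(o) = 3 + (6*(o - 5))*(2 + (-1)²) = 3 + (6*(-5 + o))*(2 + 1) = 3 + (-30 + 6*o)*3 = 3 + (-90 + 18*o) = -87 + 18*o)
√(K(179) + S) = √((-87 + 18*179) - 5251) = √((-87 + 3222) - 5251) = √(3135 - 5251) = √(-2116) = 46*I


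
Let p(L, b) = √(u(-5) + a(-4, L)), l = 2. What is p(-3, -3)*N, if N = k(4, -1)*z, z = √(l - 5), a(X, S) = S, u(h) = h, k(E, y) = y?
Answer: 2*√6 ≈ 4.8990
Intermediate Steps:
p(L, b) = √(-5 + L)
z = I*√3 (z = √(2 - 5) = √(-3) = I*√3 ≈ 1.732*I)
N = -I*√3 ≈ -1.732*I
p(-3, -3)*N = √(-5 - 3)*(-I*√3) = √(-8)*(-I*√3) = (2*I*√2)*(-I*√3) = 2*√6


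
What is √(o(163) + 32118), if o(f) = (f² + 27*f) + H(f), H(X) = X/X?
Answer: √63089 ≈ 251.18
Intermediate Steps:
H(X) = 1
o(f) = 1 + f² + 27*f (o(f) = (f² + 27*f) + 1 = 1 + f² + 27*f)
√(o(163) + 32118) = √((1 + 163² + 27*163) + 32118) = √((1 + 26569 + 4401) + 32118) = √(30971 + 32118) = √63089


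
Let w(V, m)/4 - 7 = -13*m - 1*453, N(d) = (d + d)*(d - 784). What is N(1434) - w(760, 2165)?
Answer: 1978564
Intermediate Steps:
N(d) = 2*d*(-784 + d) (N(d) = (2*d)*(-784 + d) = 2*d*(-784 + d))
w(V, m) = -1784 - 52*m (w(V, m) = 28 + 4*(-13*m - 1*453) = 28 + 4*(-13*m - 453) = 28 + 4*(-453 - 13*m) = 28 + (-1812 - 52*m) = -1784 - 52*m)
N(1434) - w(760, 2165) = 2*1434*(-784 + 1434) - (-1784 - 52*2165) = 2*1434*650 - (-1784 - 112580) = 1864200 - 1*(-114364) = 1864200 + 114364 = 1978564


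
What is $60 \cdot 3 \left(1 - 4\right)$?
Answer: $-540$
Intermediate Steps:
$60 \cdot 3 \left(1 - 4\right) = 60 \cdot 3 \left(-3\right) = 60 \left(-9\right) = -540$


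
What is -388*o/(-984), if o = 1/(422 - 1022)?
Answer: -97/147600 ≈ -0.00065718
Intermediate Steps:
o = -1/600 (o = 1/(-600) = -1/600 ≈ -0.0016667)
-388*o/(-984) = -(-97)/(150*(-984)) = -(-97)*(-1)/(150*984) = -388*1/590400 = -97/147600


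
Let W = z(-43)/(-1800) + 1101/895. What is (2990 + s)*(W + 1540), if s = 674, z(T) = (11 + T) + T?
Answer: 15162785702/2685 ≈ 5.6472e+6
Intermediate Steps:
z(T) = 11 + 2*T
W = 27319/21480 (W = (11 + 2*(-43))/(-1800) + 1101/895 = (11 - 86)*(-1/1800) + 1101*(1/895) = -75*(-1/1800) + 1101/895 = 1/24 + 1101/895 = 27319/21480 ≈ 1.2718)
(2990 + s)*(W + 1540) = (2990 + 674)*(27319/21480 + 1540) = 3664*(33106519/21480) = 15162785702/2685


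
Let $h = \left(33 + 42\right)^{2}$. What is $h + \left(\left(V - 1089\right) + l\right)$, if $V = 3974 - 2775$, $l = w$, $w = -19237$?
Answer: $-13502$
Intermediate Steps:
$l = -19237$
$V = 1199$ ($V = 3974 - 2775 = 1199$)
$h = 5625$ ($h = 75^{2} = 5625$)
$h + \left(\left(V - 1089\right) + l\right) = 5625 + \left(\left(1199 - 1089\right) - 19237\right) = 5625 + \left(110 - 19237\right) = 5625 - 19127 = -13502$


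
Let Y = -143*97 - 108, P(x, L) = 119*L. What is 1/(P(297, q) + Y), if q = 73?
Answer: -1/5292 ≈ -0.00018896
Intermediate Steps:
Y = -13979 (Y = -13871 - 108 = -13979)
1/(P(297, q) + Y) = 1/(119*73 - 13979) = 1/(8687 - 13979) = 1/(-5292) = -1/5292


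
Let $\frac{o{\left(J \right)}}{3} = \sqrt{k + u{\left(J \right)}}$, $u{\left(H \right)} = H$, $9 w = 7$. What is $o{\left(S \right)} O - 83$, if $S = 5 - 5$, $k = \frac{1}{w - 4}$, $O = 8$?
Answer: $-83 + \frac{72 i \sqrt{29}}{29} \approx -83.0 + 13.37 i$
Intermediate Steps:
$w = \frac{7}{9}$ ($w = \frac{1}{9} \cdot 7 = \frac{7}{9} \approx 0.77778$)
$k = - \frac{9}{29}$ ($k = \frac{1}{\frac{7}{9} - 4} = \frac{1}{- \frac{29}{9}} = - \frac{9}{29} \approx -0.31034$)
$S = 0$ ($S = 5 - 5 = 0$)
$o{\left(J \right)} = 3 \sqrt{- \frac{9}{29} + J}$
$o{\left(S \right)} O - 83 = \frac{3 \sqrt{-261 + 841 \cdot 0}}{29} \cdot 8 - 83 = \frac{3 \sqrt{-261 + 0}}{29} \cdot 8 - 83 = \frac{3 \sqrt{-261}}{29} \cdot 8 - 83 = \frac{3 \cdot 3 i \sqrt{29}}{29} \cdot 8 - 83 = \frac{9 i \sqrt{29}}{29} \cdot 8 - 83 = \frac{72 i \sqrt{29}}{29} - 83 = -83 + \frac{72 i \sqrt{29}}{29}$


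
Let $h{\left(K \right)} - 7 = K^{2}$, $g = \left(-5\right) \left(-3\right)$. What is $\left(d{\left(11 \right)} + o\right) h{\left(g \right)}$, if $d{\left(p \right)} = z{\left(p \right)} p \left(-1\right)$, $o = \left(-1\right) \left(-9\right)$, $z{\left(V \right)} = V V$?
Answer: $-306704$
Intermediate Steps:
$z{\left(V \right)} = V^{2}$
$g = 15$
$o = 9$
$d{\left(p \right)} = - p^{3}$ ($d{\left(p \right)} = p^{2} p \left(-1\right) = p^{3} \left(-1\right) = - p^{3}$)
$h{\left(K \right)} = 7 + K^{2}$
$\left(d{\left(11 \right)} + o\right) h{\left(g \right)} = \left(- 11^{3} + 9\right) \left(7 + 15^{2}\right) = \left(\left(-1\right) 1331 + 9\right) \left(7 + 225\right) = \left(-1331 + 9\right) 232 = \left(-1322\right) 232 = -306704$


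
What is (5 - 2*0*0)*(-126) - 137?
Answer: -767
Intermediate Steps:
(5 - 2*0*0)*(-126) - 137 = (5 + 0*0)*(-126) - 137 = (5 + 0)*(-126) - 137 = 5*(-126) - 137 = -630 - 137 = -767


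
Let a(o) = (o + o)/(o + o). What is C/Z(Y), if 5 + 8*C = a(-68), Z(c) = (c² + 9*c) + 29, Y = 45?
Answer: -1/4918 ≈ -0.00020333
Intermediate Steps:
Z(c) = 29 + c² + 9*c
a(o) = 1 (a(o) = (2*o)/((2*o)) = (2*o)*(1/(2*o)) = 1)
C = -½ (C = -5/8 + (⅛)*1 = -5/8 + ⅛ = -½ ≈ -0.50000)
C/Z(Y) = -1/(2*(29 + 45² + 9*45)) = -1/(2*(29 + 2025 + 405)) = -½/2459 = -½*1/2459 = -1/4918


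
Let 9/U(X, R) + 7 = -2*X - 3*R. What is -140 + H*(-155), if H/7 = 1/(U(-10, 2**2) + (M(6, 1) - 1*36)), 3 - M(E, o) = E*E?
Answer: -1463/12 ≈ -121.92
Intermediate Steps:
U(X, R) = 9/(-7 - 3*R - 2*X) (U(X, R) = 9/(-7 + (-2*X - 3*R)) = 9/(-7 + (-3*R - 2*X)) = 9/(-7 - 3*R - 2*X))
M(E, o) = 3 - E**2 (M(E, o) = 3 - E*E = 3 - E**2)
H = -7/60 (H = 7/(-9/(7 + 2*(-10) + 3*2**2) + ((3 - 1*6**2) - 1*36)) = 7/(-9/(7 - 20 + 3*4) + ((3 - 1*36) - 36)) = 7/(-9/(7 - 20 + 12) + ((3 - 36) - 36)) = 7/(-9/(-1) + (-33 - 36)) = 7/(-9*(-1) - 69) = 7/(9 - 69) = 7/(-60) = 7*(-1/60) = -7/60 ≈ -0.11667)
-140 + H*(-155) = -140 - 7/60*(-155) = -140 + 217/12 = -1463/12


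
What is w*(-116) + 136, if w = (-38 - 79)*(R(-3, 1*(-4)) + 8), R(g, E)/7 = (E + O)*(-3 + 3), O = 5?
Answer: 108712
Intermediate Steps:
R(g, E) = 0 (R(g, E) = 7*((E + 5)*(-3 + 3)) = 7*((5 + E)*0) = 7*0 = 0)
w = -936 (w = (-38 - 79)*(0 + 8) = -117*8 = -936)
w*(-116) + 136 = -936*(-116) + 136 = 108576 + 136 = 108712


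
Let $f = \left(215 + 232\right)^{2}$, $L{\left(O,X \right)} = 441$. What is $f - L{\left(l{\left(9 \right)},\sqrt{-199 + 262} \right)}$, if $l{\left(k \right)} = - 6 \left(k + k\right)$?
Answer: $199368$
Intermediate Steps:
$l{\left(k \right)} = - 12 k$ ($l{\left(k \right)} = - 6 \cdot 2 k = - 12 k$)
$f = 199809$ ($f = 447^{2} = 199809$)
$f - L{\left(l{\left(9 \right)},\sqrt{-199 + 262} \right)} = 199809 - 441 = 199368$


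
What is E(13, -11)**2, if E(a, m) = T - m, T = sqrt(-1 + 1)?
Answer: 121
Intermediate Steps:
T = 0 (T = sqrt(0) = 0)
E(a, m) = -m (E(a, m) = 0 - m = -m)
E(13, -11)**2 = (-1*(-11))**2 = 11**2 = 121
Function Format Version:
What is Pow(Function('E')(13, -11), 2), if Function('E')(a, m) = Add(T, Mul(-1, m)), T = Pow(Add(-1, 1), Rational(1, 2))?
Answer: 121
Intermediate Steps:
T = 0 (T = Pow(0, Rational(1, 2)) = 0)
Function('E')(a, m) = Mul(-1, m) (Function('E')(a, m) = Add(0, Mul(-1, m)) = Mul(-1, m))
Pow(Function('E')(13, -11), 2) = Pow(Mul(-1, -11), 2) = Pow(11, 2) = 121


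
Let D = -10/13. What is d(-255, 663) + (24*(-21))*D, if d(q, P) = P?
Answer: 13659/13 ≈ 1050.7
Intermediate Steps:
D = -10/13 (D = -10*1/13 = -10/13 ≈ -0.76923)
d(-255, 663) + (24*(-21))*D = 663 + (24*(-21))*(-10/13) = 663 - 504*(-10/13) = 663 + 5040/13 = 13659/13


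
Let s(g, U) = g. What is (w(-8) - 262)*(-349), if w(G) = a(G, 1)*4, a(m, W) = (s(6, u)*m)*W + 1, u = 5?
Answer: 157050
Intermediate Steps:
a(m, W) = 1 + 6*W*m (a(m, W) = (6*m)*W + 1 = 6*W*m + 1 = 1 + 6*W*m)
w(G) = 4 + 24*G (w(G) = (1 + 6*1*G)*4 = (1 + 6*G)*4 = 4 + 24*G)
(w(-8) - 262)*(-349) = ((4 + 24*(-8)) - 262)*(-349) = ((4 - 192) - 262)*(-349) = (-188 - 262)*(-349) = -450*(-349) = 157050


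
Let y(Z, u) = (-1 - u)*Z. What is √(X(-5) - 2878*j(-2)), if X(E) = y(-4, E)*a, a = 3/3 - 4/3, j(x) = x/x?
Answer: I*√25854/3 ≈ 53.597*I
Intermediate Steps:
y(Z, u) = Z*(-1 - u)
j(x) = 1
a = -⅓ (a = 3*(⅓) - 4*⅓ = 1 - 4/3 = -⅓ ≈ -0.33333)
X(E) = -4/3 - 4*E/3 (X(E) = -1*(-4)*(1 + E)*(-⅓) = (4 + 4*E)*(-⅓) = -4/3 - 4*E/3)
√(X(-5) - 2878*j(-2)) = √((-4/3 - 4/3*(-5)) - 2878*1) = √((-4/3 + 20/3) - 2878) = √(16/3 - 2878) = √(-8618/3) = I*√25854/3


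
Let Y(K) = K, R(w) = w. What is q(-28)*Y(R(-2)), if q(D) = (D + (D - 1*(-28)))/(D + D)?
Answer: -1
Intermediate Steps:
q(D) = (28 + 2*D)/(2*D) (q(D) = (D + (D + 28))/((2*D)) = (D + (28 + D))*(1/(2*D)) = (28 + 2*D)*(1/(2*D)) = (28 + 2*D)/(2*D))
q(-28)*Y(R(-2)) = ((14 - 28)/(-28))*(-2) = -1/28*(-14)*(-2) = (½)*(-2) = -1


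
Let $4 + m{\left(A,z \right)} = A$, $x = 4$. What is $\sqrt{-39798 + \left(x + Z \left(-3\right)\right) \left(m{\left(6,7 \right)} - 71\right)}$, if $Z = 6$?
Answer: $4 i \sqrt{2427} \approx 197.06 i$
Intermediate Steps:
$m{\left(A,z \right)} = -4 + A$
$\sqrt{-39798 + \left(x + Z \left(-3\right)\right) \left(m{\left(6,7 \right)} - 71\right)} = \sqrt{-39798 + \left(4 + 6 \left(-3\right)\right) \left(\left(-4 + 6\right) - 71\right)} = \sqrt{-39798 + \left(4 - 18\right) \left(2 - 71\right)} = \sqrt{-39798 - -966} = \sqrt{-39798 + 966} = \sqrt{-38832} = 4 i \sqrt{2427}$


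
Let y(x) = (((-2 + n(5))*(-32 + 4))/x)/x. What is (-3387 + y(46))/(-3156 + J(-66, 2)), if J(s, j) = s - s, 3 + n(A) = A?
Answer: 1129/1052 ≈ 1.0732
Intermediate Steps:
n(A) = -3 + A
J(s, j) = 0
y(x) = 0 (y(x) = (((-2 + (-3 + 5))*(-32 + 4))/x)/x = (((-2 + 2)*(-28))/x)/x = ((0*(-28))/x)/x = (0/x)/x = 0/x = 0)
(-3387 + y(46))/(-3156 + J(-66, 2)) = (-3387 + 0)/(-3156 + 0) = -3387/(-3156) = -3387*(-1/3156) = 1129/1052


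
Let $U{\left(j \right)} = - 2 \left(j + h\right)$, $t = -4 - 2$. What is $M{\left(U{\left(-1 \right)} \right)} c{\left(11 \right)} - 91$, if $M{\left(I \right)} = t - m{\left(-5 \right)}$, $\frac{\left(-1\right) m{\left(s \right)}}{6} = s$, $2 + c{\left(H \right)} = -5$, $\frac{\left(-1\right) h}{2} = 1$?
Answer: $161$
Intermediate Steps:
$h = -2$ ($h = \left(-2\right) 1 = -2$)
$c{\left(H \right)} = -7$ ($c{\left(H \right)} = -2 - 5 = -7$)
$m{\left(s \right)} = - 6 s$
$t = -6$ ($t = -4 - 2 = -6$)
$U{\left(j \right)} = 4 - 2 j$ ($U{\left(j \right)} = - 2 \left(j - 2\right) = - 2 \left(-2 + j\right) = 4 - 2 j$)
$M{\left(I \right)} = -36$ ($M{\left(I \right)} = -6 - \left(-6\right) \left(-5\right) = -6 - 30 = -36$)
$M{\left(U{\left(-1 \right)} \right)} c{\left(11 \right)} - 91 = \left(-36\right) \left(-7\right) - 91 = 252 - 91 = 161$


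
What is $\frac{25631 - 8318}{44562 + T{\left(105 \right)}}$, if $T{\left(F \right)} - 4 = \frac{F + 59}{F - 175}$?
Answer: $\frac{605955}{1559728} \approx 0.3885$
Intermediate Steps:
$T{\left(F \right)} = 4 + \frac{59 + F}{-175 + F}$ ($T{\left(F \right)} = 4 + \frac{F + 59}{F - 175} = 4 + \frac{59 + F}{-175 + F}$)
$\frac{25631 - 8318}{44562 + T{\left(105 \right)}} = \frac{25631 - 8318}{44562 + \frac{-641 + 5 \cdot 105}{-175 + 105}} = \frac{17313}{44562 + \frac{-641 + 525}{-70}} = \frac{17313}{44562 - - \frac{58}{35}} = \frac{17313}{44562 + \frac{58}{35}} = \frac{17313}{\frac{1559728}{35}} = 17313 \cdot \frac{35}{1559728} = \frac{605955}{1559728}$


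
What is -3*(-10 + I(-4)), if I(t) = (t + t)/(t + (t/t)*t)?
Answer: 27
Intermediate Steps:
I(t) = 1 (I(t) = (2*t)/(t + 1*t) = (2*t)/(t + t) = (2*t)/((2*t)) = (2*t)*(1/(2*t)) = 1)
-3*(-10 + I(-4)) = -3*(-10 + 1) = -3*(-9) = 27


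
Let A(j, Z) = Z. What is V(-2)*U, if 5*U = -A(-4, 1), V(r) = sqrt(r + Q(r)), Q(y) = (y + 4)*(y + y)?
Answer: -I*sqrt(10)/5 ≈ -0.63246*I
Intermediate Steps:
Q(y) = 2*y*(4 + y) (Q(y) = (4 + y)*(2*y) = 2*y*(4 + y))
V(r) = sqrt(r + 2*r*(4 + r))
U = -1/5 (U = (-1*1)/5 = (1/5)*(-1) = -1/5 ≈ -0.20000)
V(-2)*U = sqrt(-2*(9 + 2*(-2)))*(-1/5) = sqrt(-2*(9 - 4))*(-1/5) = sqrt(-2*5)*(-1/5) = sqrt(-10)*(-1/5) = (I*sqrt(10))*(-1/5) = -I*sqrt(10)/5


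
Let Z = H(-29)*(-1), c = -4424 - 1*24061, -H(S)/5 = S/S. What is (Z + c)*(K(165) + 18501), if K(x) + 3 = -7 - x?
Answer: -521924480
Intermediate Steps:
H(S) = -5 (H(S) = -5*S/S = -5*1 = -5)
K(x) = -10 - x (K(x) = -3 + (-7 - x) = -10 - x)
c = -28485 (c = -4424 - 24061 = -28485)
Z = 5 (Z = -5*(-1) = 5)
(Z + c)*(K(165) + 18501) = (5 - 28485)*((-10 - 1*165) + 18501) = -28480*((-10 - 165) + 18501) = -28480*(-175 + 18501) = -28480*18326 = -521924480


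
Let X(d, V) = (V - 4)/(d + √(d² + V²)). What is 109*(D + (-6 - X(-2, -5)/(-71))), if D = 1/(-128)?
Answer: -149033411/227200 - 981*√29/1775 ≈ -658.93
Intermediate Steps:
X(d, V) = (-4 + V)/(d + √(V² + d²))
D = -1/128 ≈ -0.0078125
109*(D + (-6 - X(-2, -5)/(-71))) = 109*(-1/128 + (-6 - (-4 - 5)/(-2 + √((-5)² + (-2)²))/(-71))) = 109*(-1/128 + (-6 - -9/(-2 + √(25 + 4))*(-1)/71)) = 109*(-1/128 + (-6 - -9/(-2 + √29)*(-1)/71)) = 109*(-1/128 + (-6 - (-9/(-2 + √29))*(-1)/71)) = 109*(-1/128 + (-6 - 9/(71*(-2 + √29)))) = 109*(-769/128 - 9/(71*(-2 + √29))) = -83821/128 - 981/(71*(-2 + √29))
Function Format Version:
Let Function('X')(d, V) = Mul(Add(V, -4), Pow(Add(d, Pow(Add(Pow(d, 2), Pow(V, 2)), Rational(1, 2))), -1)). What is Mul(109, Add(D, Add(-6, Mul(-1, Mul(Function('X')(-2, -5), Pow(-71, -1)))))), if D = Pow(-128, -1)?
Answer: Add(Rational(-149033411, 227200), Mul(Rational(-981, 1775), Pow(29, Rational(1, 2)))) ≈ -658.93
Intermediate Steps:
Function('X')(d, V) = Mul(Pow(Add(d, Pow(Add(Pow(V, 2), Pow(d, 2)), Rational(1, 2))), -1), Add(-4, V)) (Function('X')(d, V) = Mul(Add(-4, V), Pow(Add(d, Pow(Add(Pow(V, 2), Pow(d, 2)), Rational(1, 2))), -1)) = Mul(Pow(Add(d, Pow(Add(Pow(V, 2), Pow(d, 2)), Rational(1, 2))), -1), Add(-4, V)))
D = Rational(-1, 128) ≈ -0.0078125
Mul(109, Add(D, Add(-6, Mul(-1, Mul(Function('X')(-2, -5), Pow(-71, -1)))))) = Mul(109, Add(Rational(-1, 128), Add(-6, Mul(-1, Mul(Mul(Pow(Add(-2, Pow(Add(Pow(-5, 2), Pow(-2, 2)), Rational(1, 2))), -1), Add(-4, -5)), Pow(-71, -1)))))) = Mul(109, Add(Rational(-1, 128), Add(-6, Mul(-1, Mul(Mul(Pow(Add(-2, Pow(Add(25, 4), Rational(1, 2))), -1), -9), Rational(-1, 71)))))) = Mul(109, Add(Rational(-1, 128), Add(-6, Mul(-1, Mul(Mul(Pow(Add(-2, Pow(29, Rational(1, 2))), -1), -9), Rational(-1, 71)))))) = Mul(109, Add(Rational(-1, 128), Add(-6, Mul(-1, Mul(Mul(-9, Pow(Add(-2, Pow(29, Rational(1, 2))), -1)), Rational(-1, 71)))))) = Mul(109, Add(Rational(-1, 128), Add(-6, Mul(-1, Mul(Rational(9, 71), Pow(Add(-2, Pow(29, Rational(1, 2))), -1)))))) = Mul(109, Add(Rational(-1, 128), Add(-6, Mul(Rational(-9, 71), Pow(Add(-2, Pow(29, Rational(1, 2))), -1))))) = Mul(109, Add(Rational(-769, 128), Mul(Rational(-9, 71), Pow(Add(-2, Pow(29, Rational(1, 2))), -1)))) = Add(Rational(-83821, 128), Mul(Rational(-981, 71), Pow(Add(-2, Pow(29, Rational(1, 2))), -1)))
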